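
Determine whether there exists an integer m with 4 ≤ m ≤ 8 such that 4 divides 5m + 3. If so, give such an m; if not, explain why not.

At m = 4 the value 23 is not a multiple of 4. Try m = 5: 5·5 + 3 = 28 = 7·4, which is divisible by 4.

m = 5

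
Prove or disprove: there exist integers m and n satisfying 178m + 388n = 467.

Both 178 and 388 are divisible by gcd(178, 388) = 2, hence so is any combination 178m + 388n.
But 467 is not a multiple of 2 (it leaves remainder 1).
Hence no integers m, n satisfy the equation.

There are no such integers.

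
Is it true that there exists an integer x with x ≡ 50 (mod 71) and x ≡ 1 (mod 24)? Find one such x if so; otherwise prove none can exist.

gcd(71, 24) = 1, so the Chinese Remainder Theorem guarantees exactly one residue class mod 1704 satisfying both.
Write x = 50 + 71t and require 50 + 71t ≡ 1 (mod 24), i.e. 71t ≡ 23 (mod 24).
71 ≡ 23 (mod 24), so this reads 23t ≡ 23 (mod 24). Note 23·23 = 529 ≡ 1 (mod 24) (as 529 − 1 = 22·24), so 23⁻¹ ≡ 23.
Therefore t ≡ 23·23 = 529 ≡ 1 (mod 24).
Taking t = 1 gives x = 50 + 71·1 = 121.
Indeed 121 ≡ 50 (mod 71) and 121 ≡ 1 (mod 24).

x = 121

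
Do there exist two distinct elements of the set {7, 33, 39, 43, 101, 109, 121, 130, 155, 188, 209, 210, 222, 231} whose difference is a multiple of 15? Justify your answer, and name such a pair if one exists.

No such pair exists.

Reduce each element modulo 15: 7↦7, 33↦3, 39↦9, 43↦13, 101↦11, 109↦4, 121↦1, 130↦10, 155↦5, 188↦8, 209↦14, 210↦0, 222↦12, 231↦6.
No residue repeats among the 14 elements, so no pair has difference ≡ 0 (mod 15).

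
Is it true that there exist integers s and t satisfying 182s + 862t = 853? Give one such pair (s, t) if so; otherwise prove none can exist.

Both 182 and 862 are divisible by gcd(182, 862) = 2, hence so is any combination 182s + 862t.
But 853 is not a multiple of 2 (it leaves remainder 1).
Hence no integers s, t satisfy the equation.

No such integers exist.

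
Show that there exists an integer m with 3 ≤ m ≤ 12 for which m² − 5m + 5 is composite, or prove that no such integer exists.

At m = 10: 10² − 5·10 + 5 = 55 = 5·11, which is composite.

m = 10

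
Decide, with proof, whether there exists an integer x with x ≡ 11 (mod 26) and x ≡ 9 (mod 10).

Here gcd(26, 10) = 2, and both 11 and 9 leave remainder 1 mod 2, so the system is consistent.
The integers ≡ 11 (mod 26) are 11, 37, 63, 89, …; their remainders mod 10 are 1, 7, 3, 9, so x = 89 is the first that is ≡ 9 (mod 10).
Check: 89 mod 26 = 11, 89 mod 10 = 9. ✓

x = 89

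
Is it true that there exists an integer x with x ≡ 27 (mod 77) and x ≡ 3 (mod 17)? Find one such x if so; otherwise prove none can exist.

x = 258

Since 77 and 17 share no common factor, CRT says the pair of congruences has a solution (unique mod 1309).
Write x = 27 + 77t and require 27 + 77t ≡ 3 (mod 17), i.e. 77t ≡ 10 (mod 17).
77 ≡ 9 (mod 17), so this reads 9t ≡ 10 (mod 17). Since 9·2 = 18 = 1·17 + 1, the inverse of 9 mod 17 is 2.
Multiplying by 2: t ≡ 2·10 = 20 ≡ 3 (mod 17).
With t = 3: x = 27 + 77·3 = 258.
Check: 258 mod 77 = 27, 258 mod 17 = 3. ✓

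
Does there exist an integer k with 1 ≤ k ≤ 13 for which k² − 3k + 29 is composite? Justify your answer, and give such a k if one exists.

At k = 13: 13² − 3·13 + 29 = 159 = 3·53, which is composite.

k = 13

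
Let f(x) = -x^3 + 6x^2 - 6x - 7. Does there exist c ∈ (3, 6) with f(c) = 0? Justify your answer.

f(3) = 2 and f(6) = -43, which have opposite signs.
As a polynomial, f is continuous on every closed interval.
The Intermediate Value Theorem then guarantees some c ∈ (3, 6) with f(c) = 0.

Yes, such a c exists.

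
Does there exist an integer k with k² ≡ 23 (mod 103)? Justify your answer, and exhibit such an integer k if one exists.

k = 34

Take k = 34. Then 34² = 1156 = 11·103 + 23, so 34² ≡ 23 (mod 103).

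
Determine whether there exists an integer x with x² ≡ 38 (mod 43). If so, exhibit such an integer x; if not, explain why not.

x = 9

x = 9 works: 9² = 81, and 81 − 38 = 43 = 1·43.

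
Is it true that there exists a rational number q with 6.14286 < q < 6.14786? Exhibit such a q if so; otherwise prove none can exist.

q = 209/34

Multiplying by 34: 34·6.14286 = 208.85724 and 34·6.14786 = 209.02724, so the integer 209 lies strictly between them.
Hence 209/34 is a rational number with 6.14286 < 209/34 < 6.14786.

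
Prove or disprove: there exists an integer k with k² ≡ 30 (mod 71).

k = 32

Take k = 32. Then 32² = 1024 = 14·71 + 30, so 32² ≡ 30 (mod 71).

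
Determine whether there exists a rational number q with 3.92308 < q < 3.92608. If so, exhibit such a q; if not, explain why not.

Scale by 27: the interval becomes (105.92316, 106.00416), which contains the integer 106.
So q = 106/27 works: it is a ratio of integers, and dividing 27·3.92308 < 106 < 27·3.92608 through by 27 gives 3.92308 < 106/27 < 3.92608.

q = 106/27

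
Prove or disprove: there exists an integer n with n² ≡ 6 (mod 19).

n = 5 works: 5² = 25, and 25 − 6 = 19 = 1·19.

n = 5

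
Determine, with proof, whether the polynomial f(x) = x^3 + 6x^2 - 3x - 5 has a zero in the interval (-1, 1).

f(-1) = 3 and f(1) = -1, which have opposite signs.
f is continuous everywhere (it is a polynomial), in particular on [-1, 1].
By the Intermediate Value Theorem, f takes the value 0 somewhere in the open interval.

Such a root exists.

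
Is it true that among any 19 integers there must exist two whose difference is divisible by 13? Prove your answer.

Yes.

Partition the integers by their residue mod 13; there are 13 classes.
With 19 integers and only 13 classes, the pigeonhole principle forces two of them, say a and b, into the same class.
Then a ≡ b (mod 13), i.e. 13 ∣ (a − b).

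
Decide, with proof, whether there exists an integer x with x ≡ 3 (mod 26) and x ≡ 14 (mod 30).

No such integer exists.

Both moduli are multiples of 2 = gcd(26, 30), so any solution would satisfy x ≡ 3 and x ≡ 14 modulo 2 simultaneously.
However 3 ≡ 1 and 14 ≡ 0 (mod 2), and 1 ≠ 0.
Hence the system has no solution.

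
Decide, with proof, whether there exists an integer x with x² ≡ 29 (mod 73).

No such integer exists.

73 is prime, so by Euler's criterion 29 is a square mod 73 iff 29^((73−1)/2) = 29^36 ≡ 1 (mod 73).
Squaring successively (mod 73): 29^2 = 841 ≡ 38; 29^4 ≡ 38² = 1444 ≡ 57; 29^8 ≡ 57² = 3249 ≡ 37; 29^16 ≡ 37² = 1369 ≡ 55; 29^32 ≡ 55² = 3025 ≡ 32.
Since 36 = 32 + 4, 29^36 ≡ 32 · 57; multiplying out mod 73: 32·57 = 1824 ≡ 72. Thus 29^36 ≡ 72 ≡ −1 (mod 73).
By Euler's criterion 29 is a quadratic non-residue mod 73: no x satisfies x² ≡ 29 (mod 73).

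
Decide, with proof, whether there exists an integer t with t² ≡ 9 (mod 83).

Take t = 3. Then 3² = 9, and since 0 ≤ 9 < 83 this is already reduced: 3² ≡ 9 (mod 83).

t = 3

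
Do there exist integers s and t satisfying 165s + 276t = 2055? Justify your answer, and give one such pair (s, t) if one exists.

s = 71, t = -35

Every value of 165s + 276t is a multiple of gcd(165, 276) = 3; since 3 ∣ 2055, solutions exist.
Dividing through by 3 reduces the equation to 55s + 92t = 685.
Run the Euclidean algorithm on 92 and 55: 92 = 1·55 + 37, 55 = 1·37 + 18, 37 = 2·18 + 1, 18 = 18·1 + 0.
Unwinding: 1 = 37 − 2·18 = 37 − 2·(55 − 1·37) = −2·55 + 3·37 = −2·55 + 3·(92 − 1·55) = 3·92 − 5·55, i.e. 55·(-5) + 92·3 = 1.
Multiplying through by 685: s = (-5)·685 = -3425, t = 3·685 = 2055 is a solution.
Shifting by a multiple of (92, −55) keeps it a solution: s = -3425 + 38·92 = 71, t = 2055 − 38·55 = -35.
Indeed 165·71 + 276·(-35) = 11715 − 9660 = 2055.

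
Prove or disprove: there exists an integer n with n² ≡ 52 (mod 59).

No such integer exists.

59 is prime, so by Euler's criterion 52 is a square mod 59 iff 52^((59−1)/2) = 52^29 ≡ 1 (mod 59).
Squaring successively (mod 59): 52^2 = 2704 ≡ 49; 52^4 ≡ 49² = 2401 ≡ 41; 52^8 ≡ 41² = 1681 ≡ 29; 52^16 ≡ 29² = 841 ≡ 15.
Since 29 = 16 + 8 + 4 + 1, 52^29 ≡ 15 · 29 · 41 · 52; multiplying out mod 59: 15·29 = 435 ≡ 22, then 22·41 = 902 ≡ 17, then 17·52 = 884 ≡ 58. Thus 52^29 ≡ 58 ≡ −1 (mod 59).
The value −1 means 52 is a non-residue modulo 59, so n² ≡ 52 (mod 59) is impossible.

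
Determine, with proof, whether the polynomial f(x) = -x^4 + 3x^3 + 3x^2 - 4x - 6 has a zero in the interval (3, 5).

f(3) = 9 and f(5) = -201, which have opposite signs.
Since f is a polynomial it is continuous on [3, 5].
By the Intermediate Value Theorem f must vanish at some point of (3, 5).

Yes, f has a root in the interval.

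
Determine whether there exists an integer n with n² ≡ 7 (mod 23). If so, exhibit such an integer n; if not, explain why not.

No such integer exists.

23 is prime, so by Euler's criterion 7 is a square mod 23 iff 7^((23−1)/2) = 7^11 ≡ 1 (mod 23).
Squaring successively (mod 23): 7^2 = 49 ≡ 3; 7^4 ≡ 3² = 9 ≡ 9; 7^8 ≡ 9² = 81 ≡ 12.
Since 11 = 8 + 2 + 1, 7^11 ≡ 12 · 3 · 7; multiplying out mod 23: 12·3 = 36 ≡ 13, then 13·7 = 91 ≡ 22. Thus 7^11 ≡ 22 ≡ −1 (mod 23).
By Euler's criterion 7 is a quadratic non-residue mod 23: no n satisfies n² ≡ 7 (mod 23).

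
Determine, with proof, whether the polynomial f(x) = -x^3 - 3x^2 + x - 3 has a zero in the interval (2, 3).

No.

f(2) = -21 and f(3) = -54, both negative, so a sign-change argument is unavailable; we show f keeps this sign on the whole interval.
Substitute x = 2 + u, where 0 < u < 1 on the interval. Expanding, f(2 + u) = -u^3 - 9u^2 - 23u - 21.
All 4 nonzero coefficients of this polynomial in u are negative; hence for u > 0 the value is a sum of negative terms (the constant -21 among them).
Therefore f(x) < 0 throughout (2, 3), and f has no zero there.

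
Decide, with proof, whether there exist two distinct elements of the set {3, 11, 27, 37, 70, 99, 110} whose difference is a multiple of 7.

Reduce each element modulo 7: 3↦3, 11↦4, 27↦6, 37↦2, 70↦0, 99↦1, 110↦5.
These 7 residues are pairwise different, hence no difference of two elements is divisible by 7.

No, no such pair exists.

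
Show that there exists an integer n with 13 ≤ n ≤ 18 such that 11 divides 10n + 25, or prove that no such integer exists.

n = 14

n = 14 works, since 10·14 + 25 = 165 = 15·11.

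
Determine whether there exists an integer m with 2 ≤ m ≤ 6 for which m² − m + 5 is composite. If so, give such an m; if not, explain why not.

At m = 6: 6² − 6 + 5 = 35 = 5·7, which is composite.

m = 6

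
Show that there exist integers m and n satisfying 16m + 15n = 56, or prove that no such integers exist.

m = 11, n = -8

16 and 15 are coprime, so 16m + 15n ranges over all of ℤ.
Euclidean algorithm: 16 = 1·15 + 1, 15 = 15·1 + 0.
Working back up the chain: 1 = 16 − 1·15. So 16·1 + 15·(-1) = 1.
Scaling by 56 gives the particular solution (m, n) = (56, -56).
Subtracting 3·15 from m and adding 3·16 to n gives the tidier solution (11, -8).
Indeed 16·11 + 15·(-8) = 176 − 120 = 56.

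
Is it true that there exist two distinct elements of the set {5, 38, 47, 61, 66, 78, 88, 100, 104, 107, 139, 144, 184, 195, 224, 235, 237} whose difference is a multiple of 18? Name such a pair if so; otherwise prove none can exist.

No such pair exists.

Reduce each element modulo 18: 5↦5, 38↦2, 47↦11, 61↦7, 66↦12, 78↦6, 88↦16, 100↦10, 104↦14, 107↦17, 139↦13, 144↦0, 184↦4, 195↦15, 224↦8, 235↦1, 237↦3.
All 17 residues are distinct, so no two elements differ by a multiple of 18.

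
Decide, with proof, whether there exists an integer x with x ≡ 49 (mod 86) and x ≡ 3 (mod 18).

Here gcd(86, 18) = 2, and both 49 and 3 leave remainder 1 mod 2, so the system is consistent.
List candidates x ≡ 49 (mod 86): 49, 135, 221, 307, 393, 479, 565, 651. Modulo 18 these are 13, 9, 5, 1, 15, 11, 7, 3; 651 gives 3 as required.
Check: 651 mod 86 = 49, 651 mod 18 = 3. ✓

x = 651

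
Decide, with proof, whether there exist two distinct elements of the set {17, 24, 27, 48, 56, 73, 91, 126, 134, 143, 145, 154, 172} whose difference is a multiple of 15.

Two integers differ by a multiple of 15 exactly when they have the same residue mod 15. The residues are 17↦2, 24↦9, 27↦12, 48↦3, 56↦11, 73↦13, 91↦1, 126↦6, 134↦14, 143↦8, 145↦10, 154↦4, 172↦7.
No residue repeats among the 13 elements, so no pair has difference ≡ 0 (mod 15).

No such pair exists.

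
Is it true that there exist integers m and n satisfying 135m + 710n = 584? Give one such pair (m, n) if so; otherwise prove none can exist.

No, no such integers exist.

Both 135 and 710 are divisible by gcd(135, 710) = 5, hence so is any combination 135m + 710n.
But 584 = 5·116 + 4, so 5 ∤ 584.
Hence no integers m, n satisfy the equation.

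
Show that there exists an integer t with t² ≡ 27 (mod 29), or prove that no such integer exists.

There is no such integer.

Apply Euler's criterion with the prime 29: 27 is a quadratic residue iff 27^14 ≡ 1 (mod 29), and a non-residue iff it is ≡ −1.
Squaring successively (mod 29): 27^2 = 729 ≡ 4; 27^4 ≡ 4² = 16 ≡ 16; 27^8 ≡ 16² = 256 ≡ 24.
Since 14 = 8 + 4 + 2, 27^14 ≡ 24 · 16 · 4; multiplying out mod 29: 24·16 = 384 ≡ 7, then 7·4 = 28 ≡ 28. Thus 27^14 ≡ 28 ≡ −1 (mod 29).
By Euler's criterion 27 is a quadratic non-residue mod 29: no t satisfies t² ≡ 27 (mod 29).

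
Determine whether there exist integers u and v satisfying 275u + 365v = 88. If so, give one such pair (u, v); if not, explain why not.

Any value of 275u + 365v is a multiple of gcd(275, 365) = 5.
But 88 is not a multiple of 5 (it leaves remainder 3).
So the equation is unsolvable over ℤ.

There are no such integers.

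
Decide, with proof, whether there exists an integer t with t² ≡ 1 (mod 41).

Take t = 40. Then 40² = 1600 = 39·41 + 1, so 40² ≡ 1 (mod 41).

t = 40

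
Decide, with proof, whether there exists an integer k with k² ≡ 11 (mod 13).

Squares mod 13 repeat after k = 6 (as (−k)² = k²); for k = 0..6 they are 0, 1, 4, 9, 3, 12, 10.
So the quadratic residues mod 13 are {0, 1, 3, 4, 9, 10, 12}, and 11 is not among them.
Hence no integer k has k² ≡ 11 (mod 13).

There is no such integer.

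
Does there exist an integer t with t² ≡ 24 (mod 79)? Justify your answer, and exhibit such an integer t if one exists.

There is no such integer.

79 is prime, so by Euler's criterion 24 is a square mod 79 iff 24^((79−1)/2) = 24^39 ≡ 1 (mod 79).
Repeated squaring mod 79: 24^2 = 576 ≡ 23; 24^4 ≡ 23² = 529 ≡ 55; 24^8 ≡ 55² = 3025 ≡ 23; 24^16 ≡ 23² = 529 ≡ 55; 24^32 ≡ 55² = 3025 ≡ 23.
Since 39 = 32 + 4 + 2 + 1, 24^39 ≡ 23 · 55 · 23 · 24; multiplying out mod 79: 23·55 = 1265 ≡ 1, then 1·23 = 23 ≡ 23, then 23·24 = 552 ≡ 78. Thus 24^39 ≡ 78 ≡ −1 (mod 79).
The value −1 means 24 is a non-residue modulo 79, so t² ≡ 24 (mod 79) is impossible.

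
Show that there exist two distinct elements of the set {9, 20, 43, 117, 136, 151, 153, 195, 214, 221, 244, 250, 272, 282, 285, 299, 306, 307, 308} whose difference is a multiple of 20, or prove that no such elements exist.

No such pair exists.

Two integers differ by a multiple of 20 exactly when they have the same residue mod 20. The residues are 9↦9, 20↦0, 43↦3, 117↦17, 136↦16, 151↦11, 153↦13, 195↦15, 214↦14, 221↦1, 244↦4, 250↦10, 272↦12, 282↦2, 285↦5, 299↦19, 306↦6, 307↦7, 308↦8.
These 19 residues are pairwise different, hence no difference of two elements is divisible by 20.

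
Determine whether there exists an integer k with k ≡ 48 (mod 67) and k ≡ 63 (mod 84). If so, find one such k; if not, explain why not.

Since 67 and 84 share no common factor, CRT says the pair of congruences has a solution (unique mod 5628).
Any solution of the first congruence is k = 48 + 67t; substituting into the second, 67t ≡ 63 − 48 ≡ 15 (mod 84).
Since 67·79 = 5293 = 63·84 + 1, the inverse of 67 mod 84 is 79.
Multiplying by 79: t ≡ 79·15 = 1185 ≡ 9 (mod 84).
With t = 9: k = 48 + 67·9 = 651.
Check: 651 mod 67 = 48, 651 mod 84 = 63. ✓

k = 651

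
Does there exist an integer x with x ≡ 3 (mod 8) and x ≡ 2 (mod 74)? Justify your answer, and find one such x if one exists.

gcd(8, 74) = 2. If x ≡ 3 (mod 8) and x ≡ 2 (mod 74), then x ≡ 3 (mod 2) and x ≡ 2 (mod 2).
But 3 mod 2 = 1 while 2 mod 2 = 0, a contradiction.
Therefore no such x exists.

There is no such integer.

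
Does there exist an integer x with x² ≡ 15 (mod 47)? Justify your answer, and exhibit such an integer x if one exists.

Apply Euler's criterion with the prime 47: 15 is a quadratic residue iff 15^23 ≡ 1 (mod 47), and a non-residue iff it is ≡ −1.
Repeated squaring mod 47: 15^2 = 225 ≡ 37; 15^4 ≡ 37² = 1369 ≡ 6; 15^8 ≡ 6² = 36 ≡ 36; 15^16 ≡ 36² = 1296 ≡ 27.
Since 23 = 16 + 4 + 2 + 1, 15^23 ≡ 27 · 6 · 37 · 15; multiplying out mod 47: 27·6 = 162 ≡ 21, then 21·37 = 777 ≡ 25, then 25·15 = 375 ≡ 46. Thus 15^23 ≡ 46 ≡ −1 (mod 47).
By Euler's criterion 15 is a quadratic non-residue mod 47: no x satisfies x² ≡ 15 (mod 47).

No, no such integer exists.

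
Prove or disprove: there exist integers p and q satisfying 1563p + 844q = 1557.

p = 683, q = -1263

1563 and 844 are coprime, so 1563p + 844q ranges over all of ℤ.
Euclidean algorithm: 1563 = 1·844 + 719, 844 = 1·719 + 125, 719 = 5·125 + 94, 125 = 1·94 + 31, 94 = 3·31 + 1, 31 = 31·1 + 0.
Unwinding: 1 = 94 − 3·31 = 94 − 3·(125 − 1·94) = −3·125 + 4·94 = −3·125 + 4·(719 − 5·125) = 4·719 − 23·125 = 4·719 − 23·(844 − 1·719) = −23·844 + 27·719 = −23·844 + 27·(1563 − 1·844) = 27·1563 − 50·844, i.e. 1563·27 + 844·(-50) = 1.
Times 1557: 1563·42039 + 844·(-77850) = 1557, so (42039, -77850) solves it.
Subtracting 49·844 from p and adding 49·1563 to q gives the tidier solution (683, -1263).
Check: 1563·683 + 844·(-1263) = 1067529 − 1065972 = 1557. ✓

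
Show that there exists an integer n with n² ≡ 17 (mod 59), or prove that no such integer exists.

Take n = 28. Then 28² = 784 = 13·59 + 17, so 28² ≡ 17 (mod 59).

n = 28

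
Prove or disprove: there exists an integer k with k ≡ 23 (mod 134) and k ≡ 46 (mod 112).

Reduce both congruences modulo 2, which divides 134 and 112: they say k ≡ 23 (mod 2) and k ≡ 46 (mod 2).
These are incompatible: 23 − 46 = -23 is not divisible by 2.
Therefore no such k exists.

No, no such integer exists.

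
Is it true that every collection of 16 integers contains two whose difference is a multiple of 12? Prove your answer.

Each integer lies in one of the 12 residue classes modulo 12.
Placing 16 integers into 12 classes, some class receives at least two — say a and b.
Equal remainders mean a − b ≡ 0 (mod 12), so 12 divides their difference.

True.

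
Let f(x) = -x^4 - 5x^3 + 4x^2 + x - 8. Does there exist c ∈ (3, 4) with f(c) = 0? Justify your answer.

The endpoint values f(3) = -185 and f(4) = -516 are both negative. Claim: f(x) < 0 for every x in (3, 4).
Shift to the endpoint 3: with x = 3 + u (0 < u < 1), one computes f(3 + u) = -u^4 - 17u^3 - 95u^2 - 218u - 185.
All 5 nonzero coefficients of this polynomial in u are negative; hence for u > 0 the value is a sum of negative terms (the constant -185 among them).
Therefore f(x) < 0 throughout (3, 4), and f has no zero there.

No such root exists.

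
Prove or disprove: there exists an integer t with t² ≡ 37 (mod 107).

t = 12

Take t = 12. Then 12² = 144 = 1·107 + 37, so 12² ≡ 37 (mod 107).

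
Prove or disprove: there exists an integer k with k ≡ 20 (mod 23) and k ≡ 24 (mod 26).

Since 23 and 26 share no common factor, CRT says the pair of congruences has a solution (unique mod 598).
Any solution of the first congruence is k = 20 + 23t; substituting into the second, 23t ≡ 24 − 20 ≡ 4 (mod 26).
Invert 23 mod 26 by the Euclidean algorithm: 26 = 1·23 + 3, 23 = 7·3 + 2, 3 = 1·2 + 1, 2 = 2·1 + 0; back-substituting, 1 = 3 − 1·2 = 3 − (23 − 7·3) = −23 + 8·3 = −23 + 8·(26 − 1·23) = 8·26 − 9·23. Hence 23·(-9) ≡ 1, so 23⁻¹ ≡ -9 ≡ 17 (mod 26).
Multiplying by 17: t ≡ 17·4 = 68 ≡ 16 (mod 26).
With t = 16: k = 20 + 23·16 = 388.
Indeed 388 ≡ 20 (mod 23) and 388 ≡ 24 (mod 26).

k = 388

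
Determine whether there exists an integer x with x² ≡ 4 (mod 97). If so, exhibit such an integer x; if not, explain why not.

x = 95

Take x = 95. Then 95² = 9025 = 93·97 + 4, so 95² ≡ 4 (mod 97).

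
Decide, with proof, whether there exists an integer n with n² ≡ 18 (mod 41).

n = 31 works: 31² = 961, and 961 − 18 = 943 = 23·41.

n = 31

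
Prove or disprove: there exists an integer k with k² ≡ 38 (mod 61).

Apply Euler's criterion with the prime 61: 38 is a quadratic residue iff 38^30 ≡ 1 (mod 61), and a non-residue iff it is ≡ −1.
Squaring successively (mod 61): 38^2 = 1444 ≡ 41; 38^4 ≡ 41² = 1681 ≡ 34; 38^8 ≡ 34² = 1156 ≡ 58; 38^16 ≡ 58² = 3364 ≡ 9.
Since 30 = 16 + 8 + 4 + 2, 38^30 ≡ 9 · 58 · 34 · 41; multiplying out mod 61: 9·58 = 522 ≡ 34, then 34·34 = 1156 ≡ 58, then 58·41 = 2378 ≡ 60. Thus 38^30 ≡ 60 ≡ −1 (mod 61).
The value −1 means 38 is a non-residue modulo 61, so k² ≡ 38 (mod 61) is impossible.

There is no such integer.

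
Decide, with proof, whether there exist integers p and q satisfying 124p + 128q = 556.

Every value of 124p + 128q is a multiple of gcd(124, 128) = 4; since 4 ∣ 556, solutions exist.
Dividing through by 4 reduces the equation to 31p + 32q = 139.
Euclidean algorithm: 32 = 1·31 + 1, 31 = 31·1 + 0.
Unwinding: 1 = 32 − 1·31, i.e. 31·(-1) + 32·1 = 1.
Scaling by 139 gives the particular solution (p, q) = (-139, 139).
Shifting by a multiple of (32, −31) keeps it a solution: p = -139 + 5·32 = 21, q = 139 − 5·31 = -16.
Indeed 124·21 + 128·(-16) = 2604 − 2048 = 556.

p = 21, q = -16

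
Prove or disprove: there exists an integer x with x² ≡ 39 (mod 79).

79 is prime, so by Euler's criterion 39 is a square mod 79 iff 39^((79−1)/2) = 39^39 ≡ 1 (mod 79).
Repeated squaring mod 79: 39^2 = 1521 ≡ 20; 39^4 ≡ 20² = 400 ≡ 5; 39^8 ≡ 5² = 25 ≡ 25; 39^16 ≡ 25² = 625 ≡ 72; 39^32 ≡ 72² = 5184 ≡ 49.
Since 39 = 32 + 4 + 2 + 1, 39^39 ≡ 49 · 5 · 20 · 39; multiplying out mod 79: 49·5 = 245 ≡ 8, then 8·20 = 160 ≡ 2, then 2·39 = 78 ≡ 78. Thus 39^39 ≡ 78 ≡ −1 (mod 79).
By Euler's criterion 39 is a quadratic non-residue mod 79: no x satisfies x² ≡ 39 (mod 79).

No, no such integer exists.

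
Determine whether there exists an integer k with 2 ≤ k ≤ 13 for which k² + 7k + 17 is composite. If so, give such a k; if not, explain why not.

k = 2

At k = 2: 2² + 7·2 + 17 = 35 = 5·7, which is composite.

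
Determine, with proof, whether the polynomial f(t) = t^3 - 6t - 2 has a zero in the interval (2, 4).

f(2) = -6 and f(4) = 38, which have opposite signs.
f is continuous everywhere (it is a polynomial), in particular on [2, 4].
By the Intermediate Value Theorem, f takes the value 0 somewhere in the open interval.

Such a root exists.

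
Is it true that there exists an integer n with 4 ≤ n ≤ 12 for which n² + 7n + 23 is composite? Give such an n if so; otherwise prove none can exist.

n = 8

At n = 8: 8² + 7·8 + 23 = 143 = 11·13, which is composite.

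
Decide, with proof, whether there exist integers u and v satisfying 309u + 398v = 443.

309 and 398 are coprime, so 309u + 398v ranges over all of ℤ.
Dividing repeatedly: 398 = 1·309 + 89, 309 = 3·89 + 42, 89 = 2·42 + 5, 42 = 8·5 + 2, 5 = 2·2 + 1, 2 = 2·1 + 0.
Working back up the chain: 1 = 5 − 2·2 = 5 − 2·(42 − 8·5) = −2·42 + 17·5 = −2·42 + 17·(89 − 2·42) = 17·89 − 36·42 = 17·89 − 36·(309 − 3·89) = −36·309 + 125·89 = −36·309 + 125·(398 − 1·309) = 125·398 − 161·309. So 309·(-161) + 398·125 = 1.
Times 443: 309·(-71323) + 398·55375 = 443, so (-71323, 55375) solves it.
The general solution is u = -71323 + 398k, v = 55375 − 309k; taking k = 180 gives the smaller pair u = 317, v = -245.
Indeed 309·317 + 398·(-245) = 97953 − 97510 = 443.

u = 317, v = -245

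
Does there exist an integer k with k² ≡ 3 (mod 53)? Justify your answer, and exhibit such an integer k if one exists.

53 is prime, so by Euler's criterion 3 is a square mod 53 iff 3^((53−1)/2) = 3^26 ≡ 1 (mod 53).
Squaring successively (mod 53): 3^2 = 9 ≡ 9; 3^4 ≡ 9² = 81 ≡ 28; 3^8 ≡ 28² = 784 ≡ 42; 3^16 ≡ 42² = 1764 ≡ 15.
Since 26 = 16 + 8 + 2, 3^26 ≡ 15 · 42 · 9; multiplying out mod 53: 15·42 = 630 ≡ 47, then 47·9 = 423 ≡ 52. Thus 3^26 ≡ 52 ≡ −1 (mod 53).
The value −1 means 3 is a non-residue modulo 53, so k² ≡ 3 (mod 53) is impossible.

No such integer exists.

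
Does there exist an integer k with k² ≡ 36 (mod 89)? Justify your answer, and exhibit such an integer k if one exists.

Take k = 6. Then 6² = 36, and since 0 ≤ 36 < 89 this is already reduced: 6² ≡ 36 (mod 89).

k = 6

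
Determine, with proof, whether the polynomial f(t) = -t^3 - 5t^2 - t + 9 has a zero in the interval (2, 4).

f(2) = -21 and f(4) = -139, both negative, so a sign-change argument is unavailable; we show f keeps this sign on the whole interval.
Substitute t = 2 + u, where 0 < u < 2 on the interval. Expanding, f(2 + u) = -u^3 - 11u^2 - 33u - 21.
The nonzero coefficients here are all negative, so for u > 0 every term is negative (or zero), and the constant term -21 is strictly negative.
So f is strictly negative on (2, 4); no root exists in the interval.

f has no root in that interval.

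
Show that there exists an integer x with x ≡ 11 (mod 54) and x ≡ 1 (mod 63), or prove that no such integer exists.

There is no such integer.

gcd(54, 63) = 9. If x ≡ 11 (mod 54) and x ≡ 1 (mod 63), then x ≡ 11 (mod 9) and x ≡ 1 (mod 9).
These are incompatible: 11 − 1 = 10 is not divisible by 9.
So no integer satisfies both congruences.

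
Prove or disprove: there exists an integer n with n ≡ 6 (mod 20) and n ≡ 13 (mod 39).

n = 286

Since 20 and 39 share no common factor, CRT says the pair of congruences has a solution (unique mod 780).
Write n = 6 + 20t and require 6 + 20t ≡ 13 (mod 39), i.e. 20t ≡ 7 (mod 39).
Since 20·2 = 40 = 1·39 + 1, the inverse of 20 mod 39 is 2.
Multiplying by 2: t ≡ 2·7 = 14 (mod 39).
Taking t = 14 gives n = 6 + 20·14 = 286.
Verify: 286 = 14·20 + 6 and 286 = 7·39 + 13. ✓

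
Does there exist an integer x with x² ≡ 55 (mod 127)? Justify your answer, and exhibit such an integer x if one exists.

No such integer exists.

Apply Euler's criterion with the prime 127: 55 is a quadratic residue iff 55^63 ≡ 1 (mod 127), and a non-residue iff it is ≡ −1.
Repeated squaring mod 127: 55^2 = 3025 ≡ 104; 55^4 ≡ 104² = 10816 ≡ 21; 55^8 ≡ 21² = 441 ≡ 60; 55^16 ≡ 60² = 3600 ≡ 44; 55^32 ≡ 44² = 1936 ≡ 31.
Since 63 = 32 + 16 + 8 + 4 + 2 + 1, 55^63 ≡ 31 · 44 · 60 · 21 · 104 · 55; multiplying out mod 127: 31·44 = 1364 ≡ 94, then 94·60 = 5640 ≡ 52, then 52·21 = 1092 ≡ 76, then 76·104 = 7904 ≡ 30, then 30·55 = 1650 ≡ 126. Thus 55^63 ≡ 126 ≡ −1 (mod 127).
By Euler's criterion 55 is a quadratic non-residue mod 127: no x satisfies x² ≡ 55 (mod 127).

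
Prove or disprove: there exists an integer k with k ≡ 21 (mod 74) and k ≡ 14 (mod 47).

k = 3351

The moduli 74 and 47 are coprime, so by the Chinese Remainder Theorem a unique solution modulo 3478 exists.
Write k = 21 + 74t and require 21 + 74t ≡ 14 (mod 47), i.e. 74t ≡ 40 (mod 47).
74 ≡ 27 (mod 47), so this reads 27t ≡ 40 (mod 47). To invert 27 modulo 47: 47 = 1·27 + 20, 27 = 1·20 + 7, 20 = 2·7 + 6, 7 = 1·6 + 1, 6 = 6·1 + 0, and unwinding, 1 = 7 − 1·6 = 7 − (20 − 2·7) = −20 + 3·7 = −20 + 3·(27 − 1·20) = 3·27 − 4·20 = 3·27 − 4·(47 − 1·27) = −4·47 + 7·27. Thus 27⁻¹ ≡ 7 (mod 47).
Multiplying by 7: t ≡ 7·40 = 280 ≡ 45 (mod 47).
Taking t = 45 gives k = 21 + 74·45 = 3351.
Verify: 3351 = 45·74 + 21 and 3351 = 71·47 + 14. ✓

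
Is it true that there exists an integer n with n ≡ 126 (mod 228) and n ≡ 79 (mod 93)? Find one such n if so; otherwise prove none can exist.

Reduce both congruences modulo 3, which divides 228 and 93: they say n ≡ 126 (mod 3) and n ≡ 79 (mod 3).
However 126 ≡ 0 and 79 ≡ 1 (mod 3), and 0 ≠ 1.
Hence the system has no solution.

No, no such integer exists.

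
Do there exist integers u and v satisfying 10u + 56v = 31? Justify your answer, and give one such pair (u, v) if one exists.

No such integers exist.

Any value of 10u + 56v is a multiple of gcd(10, 56) = 2.
But 31 = 2·15 + 1, so 2 ∤ 31.
So the equation is unsolvable over ℤ.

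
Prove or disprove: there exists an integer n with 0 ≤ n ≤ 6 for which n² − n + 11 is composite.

The values for n = 0, 1, …, 6 are 11, 11, 13, 17, 23, 31, 41, and each of these is prime.
So no value in the range makes the expression composite.

No, no such integer n in that range exists.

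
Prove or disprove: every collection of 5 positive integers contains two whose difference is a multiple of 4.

There are exactly 4 possible remainders on division by 4.
With 5 integers and only 4 classes, the pigeonhole principle forces two of them, say a and b, into the same class.
Their difference a − b is then a multiple of 4.

Yes.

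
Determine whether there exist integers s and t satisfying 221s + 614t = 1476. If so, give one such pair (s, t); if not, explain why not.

Since gcd(221, 614) = 1, every integer is an integer combination of 221 and 614.
Dividing repeatedly: 614 = 2·221 + 172, 221 = 1·172 + 49, 172 = 3·49 + 25, 49 = 1·25 + 24, 25 = 1·24 + 1, 24 = 24·1 + 0.
Unwinding: 1 = 25 − 1·24 = 25 − (49 − 1·25) = −49 + 2·25 = −49 + 2·(172 − 3·49) = 2·172 − 7·49 = 2·172 − 7·(221 − 1·172) = −7·221 + 9·172 = −7·221 + 9·(614 − 2·221) = 9·614 − 25·221, i.e. 221·(-25) + 614·9 = 1.
Multiplying through by 1476: s = (-25)·1476 = -36900, t = 9·1476 = 13284 is a solution.
The general solution is s = -36900 + 614k, t = 13284 − 221k; taking k = 61 gives the smaller pair s = 554, t = -197.
Indeed 221·554 + 614·(-197) = 122434 − 120958 = 1476.

s = 554, t = -197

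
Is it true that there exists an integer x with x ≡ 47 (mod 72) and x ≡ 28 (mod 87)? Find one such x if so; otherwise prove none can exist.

No, no such integer exists.

Both moduli are multiples of 3 = gcd(72, 87), so any solution would satisfy x ≡ 47 and x ≡ 28 modulo 3 simultaneously.
But 47 mod 3 = 2 while 28 mod 3 = 1, a contradiction.
Hence the system has no solution.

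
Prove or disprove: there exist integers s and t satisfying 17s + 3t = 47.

17 and 3 are coprime, so 17s + 3t ranges over all of ℤ.
Run the Euclidean algorithm on 17 and 3: 17 = 5·3 + 2, 3 = 1·2 + 1, 2 = 2·1 + 0.
Unwinding: 1 = 3 − 1·2 = 3 − (17 − 5·3) = −17 + 6·3, i.e. 17·(-1) + 3·6 = 1.
Scaling by 47 gives the particular solution (s, t) = (-47, 282).
Shifting by a multiple of (3, −17) keeps it a solution: s = -47 + 16·3 = 1, t = 282 − 16·17 = 10.
Indeed 17·1 + 3·10 = 17 + 30 = 47.

s = 1, t = 10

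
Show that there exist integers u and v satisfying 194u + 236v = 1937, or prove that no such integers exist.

gcd(194, 236) = 2, so every integer of the form 194u + 236v is a multiple of 2.
But 1937 = 2·968 + 1, so 2 ∤ 1937.
Therefore 194u + 236v = 1937 has no solution in integers.

No, no such integers exist.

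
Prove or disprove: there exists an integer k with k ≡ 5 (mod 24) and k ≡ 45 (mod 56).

Here gcd(24, 56) = 8, and both 5 and 45 leave remainder 5 mod 8, so the system is consistent.
List candidates k ≡ 5 (mod 24): 5, 29, 53, 77, 101. Modulo 56 these are 5, 29, 53, 21, 45; 101 gives 45 as required.
Check: 101 mod 24 = 5, 101 mod 56 = 45. ✓

k = 101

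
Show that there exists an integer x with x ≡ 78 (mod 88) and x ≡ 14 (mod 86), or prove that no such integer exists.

x = 1046

The moduli are not coprime: gcd(88, 86) = 2. Compatibility requires 2 ∣ (14 − 78) = -64, which holds, so solutions exist.
Write x = 78 + 88t. Then 88t ≡ 14 − 78 ≡ 22 (mod 86); dividing through by 2 gives 44t ≡ 11 (mod 43).
44 ≡ 1 (mod 43), so this reads 1t ≡ 11 (mod 43). So t ≡ 11 (mod 43).
Then x = 78 + 88·11 = 1046.
Verify: 1046 = 11·88 + 78 and 1046 = 12·86 + 14. ✓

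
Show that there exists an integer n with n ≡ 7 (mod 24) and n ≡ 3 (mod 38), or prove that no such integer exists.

The moduli are not coprime: gcd(24, 38) = 2. Compatibility requires 2 ∣ (3 − 7) = -4, which holds, so solutions exist.
The integers ≡ 7 (mod 24) are 7, 31, 55, 79, …; their remainders mod 38 are 7, 31, 17, 3, so n = 79 is the first that is ≡ 3 (mod 38).
Verify: 79 = 3·24 + 7 and 79 = 2·38 + 3. ✓

n = 79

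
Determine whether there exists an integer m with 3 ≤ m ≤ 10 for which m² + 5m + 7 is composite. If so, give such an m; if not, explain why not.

At m = 9: 9² + 5·9 + 7 = 133 = 7·19, which is composite.

m = 9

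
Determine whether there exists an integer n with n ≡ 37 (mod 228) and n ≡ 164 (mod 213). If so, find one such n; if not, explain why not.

No, no such integer exists.

Both moduli are multiples of 3 = gcd(228, 213), so any solution would satisfy n ≡ 37 and n ≡ 164 modulo 3 simultaneously.
However 37 ≡ 1 and 164 ≡ 2 (mod 3), and 1 ≠ 2.
Hence the system has no solution.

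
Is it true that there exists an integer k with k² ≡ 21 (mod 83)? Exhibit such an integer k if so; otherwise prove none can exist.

k = 42 works: 42² = 1764, and 1764 − 21 = 1743 = 21·83.

k = 42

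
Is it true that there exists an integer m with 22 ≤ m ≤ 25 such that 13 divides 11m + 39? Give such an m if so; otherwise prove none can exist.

There is no such integer m in that range.

The values of 11m + 39 for m = 22, 23, 24, 25 are 281, 292, 303, 314; reduced mod 13 these are 8, 6, 4, 2.
The residue 0 does not occur, so no m in [22, 25] makes 11m + 39 a multiple of 13.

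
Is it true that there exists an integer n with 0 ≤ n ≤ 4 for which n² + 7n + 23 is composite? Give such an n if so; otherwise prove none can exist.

The values for n = 0, 1, …, 4 are 23, 31, 41, 53, 67, and each of these is prime.
So no value in the range makes the expression composite.

No such integer n in that range exists.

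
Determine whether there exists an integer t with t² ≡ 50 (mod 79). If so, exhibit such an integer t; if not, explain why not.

t = 45

t = 45 works: 45² = 2025, and 2025 − 50 = 1975 = 25·79.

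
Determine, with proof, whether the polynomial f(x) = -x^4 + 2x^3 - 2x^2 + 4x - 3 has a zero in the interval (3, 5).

No such root exists.

The endpoint values f(3) = -36 and f(5) = -408 are both negative. Claim: f(x) < 0 for every x in (3, 5).
Shift to the endpoint 3: with x = 3 + u (0 < u < 2), one computes f(3 + u) = -u^4 - 10u^3 - 38u^2 - 62u - 36.
All 5 nonzero coefficients of this polynomial in u are negative; hence for u > 0 the value is a sum of negative terms (the constant -36 among them).
So f is strictly negative on (3, 5); no root exists in the interval.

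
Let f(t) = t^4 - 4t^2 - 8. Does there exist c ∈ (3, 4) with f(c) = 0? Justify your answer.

No.

The endpoint values f(3) = 37 and f(4) = 184 are both positive. Claim: f(t) > 0 for every t in (3, 4).
Substitute t = 3 + u, where 0 < u < 1 on the interval. Expanding, f(3 + u) = u^4 + 12u^3 + 50u^2 + 84u + 37.
All 5 nonzero coefficients of this polynomial in u are positive; hence for u > 0 the value is a sum of positive terms (the constant 37 among them).
So f is strictly positive on (3, 4); no root exists in the interval.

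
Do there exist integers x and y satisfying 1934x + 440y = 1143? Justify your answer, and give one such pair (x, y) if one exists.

No such integers exist.

gcd(1934, 440) = 2, so every integer of the form 1934x + 440y is a multiple of 2.
But 1143 = 2·571 + 1, so 2 ∤ 1143.
So the equation is unsolvable over ℤ.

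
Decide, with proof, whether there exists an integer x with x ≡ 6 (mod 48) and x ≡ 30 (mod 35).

gcd(48, 35) = 1, so the Chinese Remainder Theorem guarantees exactly one residue class mod 1680 satisfying both.
Write x = 6 + 48t and require 6 + 48t ≡ 30 (mod 35), i.e. 48t ≡ 24 (mod 35).
48 ≡ 13 (mod 35), so this reads 13t ≡ 24 (mod 35). Note 13·27 = 351 ≡ 1 (mod 35) (as 351 − 1 = 10·35), so 13⁻¹ ≡ 27.
Multiplying by 27: t ≡ 27·24 = 648 ≡ 18 (mod 35).
With t = 18: x = 6 + 48·18 = 870.
Check: 870 mod 48 = 6, 870 mod 35 = 30. ✓

x = 870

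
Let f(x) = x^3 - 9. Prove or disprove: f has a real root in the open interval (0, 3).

Yes, f has a root in the interval.

f(0) = -9 and f(3) = 18, which have opposite signs.
As a polynomial, f is continuous on every closed interval.
By the Intermediate Value Theorem f must vanish at some point of (0, 3).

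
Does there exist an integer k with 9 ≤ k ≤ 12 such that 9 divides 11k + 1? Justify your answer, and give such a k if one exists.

At k = 9, 11·9 + 1 = 100 ≡ 1 (mod 9), and each step in k adds 11 ≡ 2 (mod 9), giving residues 1, 3, 5, 7 for k = 9, 10, 11, 12.
The residue 0 does not occur, so no k in [9, 12] makes 11k + 1 a multiple of 9.

There is no such integer k in that range.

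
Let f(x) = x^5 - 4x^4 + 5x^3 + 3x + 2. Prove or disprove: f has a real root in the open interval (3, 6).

f has no root in that interval.

The endpoint values f(3) = 65 and f(6) = 3692 are both positive. Claim: f(x) > 0 for every x in (3, 6).
Substitute x = 3 + u, where 0 < u < 3 on the interval. Expanding, f(3 + u) = u^5 + 11u^4 + 47u^3 + 99u^2 + 111u + 65.
The nonzero coefficients here are all positive, so for u > 0 every term is positive (or zero), and the constant term 65 is strictly positive.
Therefore f(x) > 0 throughout (3, 6), and f has no zero there.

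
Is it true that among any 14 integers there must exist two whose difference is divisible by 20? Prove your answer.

Take the 14 consecutive integers 64, 65, …, 77: their residues mod 20 are all distinct because 14 ≤ 20.
Any two of them differ by at most 13 < 20 and by at least 1, so no difference is a multiple of 20.

No, the set {64, 65, 66, 67, 68, 69, 70, 71, 72, 73, 74, 75, 76, 77} is a counterexample.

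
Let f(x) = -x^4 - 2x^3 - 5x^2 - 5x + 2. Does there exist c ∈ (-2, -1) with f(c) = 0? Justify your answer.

Yes, f has a root in the interval.

f(-2) = -8 and f(-1) = 3, which have opposite signs.
As a polynomial, f is continuous on every closed interval.
The Intermediate Value Theorem then guarantees some c ∈ (-2, -1) with f(c) = 0.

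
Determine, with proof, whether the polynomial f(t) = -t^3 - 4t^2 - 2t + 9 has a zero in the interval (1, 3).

Such a root exists.

f(1) = 2 and f(3) = -60, which have opposite signs.
As a polynomial, f is continuous on every closed interval.
By the Intermediate Value Theorem, f takes the value 0 somewhere in the open interval.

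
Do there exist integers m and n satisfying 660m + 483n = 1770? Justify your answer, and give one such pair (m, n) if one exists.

gcd(660, 483) = 3, and 3 divides 1770, so integer solutions exist.
Dividing through by 3 reduces the equation to 220m + 161n = 590.
Dividing repeatedly: 220 = 1·161 + 59, 161 = 2·59 + 43, 59 = 1·43 + 16, 43 = 2·16 + 11, 16 = 1·11 + 5, 11 = 2·5 + 1, 5 = 5·1 + 0.
Unwinding: 1 = 11 − 2·5 = 11 − 2·(16 − 1·11) = −2·16 + 3·11 = −2·16 + 3·(43 − 2·16) = 3·43 − 8·16 = 3·43 − 8·(59 − 1·43) = −8·59 + 11·43 = −8·59 + 11·(161 − 2·59) = 11·161 − 30·59 = 11·161 − 30·(220 − 1·161) = −30·220 + 41·161, i.e. 220·(-30) + 161·41 = 1.
Multiplying through by 590: m = (-30)·590 = -17700, n = 41·590 = 24190 is a solution.
Shifting by a multiple of (161, −220) keeps it a solution: m = -17700 + 110·161 = 10, n = 24190 − 110·220 = -10.
Indeed 660·10 + 483·(-10) = 6600 − 4830 = 1770.

m = 10, n = -10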